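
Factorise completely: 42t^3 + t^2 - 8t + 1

(2t + 1)(3t - 1)(7t - 1)

Testing divisors of the constant over divisors of the leading coefficient, t = 1/7 is a root, so (7t - 1) divides it; the quotient is 6t^2 + t - 1.
The remaining quadratic factors as (2t + 1)(3t - 1).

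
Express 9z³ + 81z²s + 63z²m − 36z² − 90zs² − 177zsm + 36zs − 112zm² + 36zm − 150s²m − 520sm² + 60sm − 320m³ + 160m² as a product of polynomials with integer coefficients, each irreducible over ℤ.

(3z − 3s − 8m)(3z + 5m)(z + 10s + 8m − 4)

Group: 3z(3z² + 27zs + 16zm − 12z − 30s² − 104sm + 12s − 64m² + 32m) + 5m(3z² + 27zs + 16zm − 12z − 30s² − 104sm + 12s − 64m² + 32m); both groups contain (3z² + 27zs + 16zm − 12z − 30s² − 104sm + 12s − 64m² + 32m), so (3z + 5m) is a factor with cofactor 3z² + 27zs + 16zm − 12z − 30s² − 104sm + 12s − 64m² + 32m.
The cofactor groups again: 3z² + 27zs + 16zm − 12z − 30s² − 104sm + 12s − 64m² + 32m = 3z(z + 10s + 8m − 4) + (−3s − 8m)(z + 10s + 8m − 4); both groups contain (z + 10s + 8m − 4), giving (3z − 3s − 8m)(z + 10s + 8m − 4).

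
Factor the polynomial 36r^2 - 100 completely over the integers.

4(3r + 5)(3r - 5)

Factor out 4, leaving 9r^2 - 25, which is a difference of two squares.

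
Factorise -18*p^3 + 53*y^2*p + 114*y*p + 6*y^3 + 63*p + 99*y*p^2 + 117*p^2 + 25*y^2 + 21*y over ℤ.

(6*y - p + 7)*(y + 3*p)*(y + 6*p + 3)

Group: y*(6*y^2 + 17*y*p + 7*y - 3*p^2 + 21*p) + (6*p + 3)*(6*y^2 + 17*y*p + 7*y - 3*p^2 + 21*p); both groups contain (6*y^2 + 17*y*p + 7*y - 3*p^2 + 21*p), so (y + 6*p + 3) is a factor with cofactor 6*y^2 + 17*y*p + 7*y - 3*p^2 + 21*p.
The cofactor groups again: 6*y^2 + 17*y*p + 7*y - 3*p^2 + 21*p = y*(6*y - p + 7) + 3*p*(6*y - p + 7); both groups contain (6*y - p + 7), giving (y + 3*p)*(6*y - p + 7).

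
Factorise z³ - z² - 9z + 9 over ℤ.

(z + 3)(z - 1)(z - 3)

Among the possible rational roots, z = 3 is a root, giving the factor (z - 3) and quotient z² + 2z - 3.
The remaining quadratic factors as (z + 3)(z - 1).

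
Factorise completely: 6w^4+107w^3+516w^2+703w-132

Testing divisors of the constant over divisors of the leading coefficient, w = -11 is a root, so (w+11) is a factor; dividing leaves 6w^3+41w^2+65w-12.
Next, w = -4 is a root, giving the factor (w+4) and quotient 6w^2+17w-3.
The remaining quadratic factors as (6w-1)(w+3).

(6w-1)(w+11)(w+3)(w+4)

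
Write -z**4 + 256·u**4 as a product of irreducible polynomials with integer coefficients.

(4·u + z)·(4·u - z)·(16·u**2 + z**2)

Write as (16·u**2)² − (z**2)², then factor 16·u**2 - z**2 once more.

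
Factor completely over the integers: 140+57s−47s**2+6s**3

(6s+7)(s−4)(s−5)

By the rational root theorem, s = 5 is a root, giving the factor (s−5) and quotient 6s**2−17s−28.
The remaining quadratic factors as (s−4)(6s+7).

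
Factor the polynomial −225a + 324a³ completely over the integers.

Factor out 9a, leaving 36a² − 25, which is a difference of two squares.

9a(6a + 5)(6a − 5)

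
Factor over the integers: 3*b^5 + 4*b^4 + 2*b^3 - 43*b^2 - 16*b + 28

(3*b - 2)*(b + 1)*(b - 2)*(b^2 + 3*b + 7)

Among the possible rational roots, b = 2/3 is a root, so (3*b - 2) divides it; the quotient is b^4 + 2*b^3 + 2*b^2 - 13*b - 14.
Continuing, b = 2 is a root, giving the factor (b - 2) and quotient b^3 + 4*b^2 + 10*b + 7.
Next, b = -1 is a root, so (b + 1) is a factor; dividing leaves b^2 + 3*b + 7.
The quadratic b^2 + 3*b + 7 has discriminant -19 < 0 and is irreducible over ℤ.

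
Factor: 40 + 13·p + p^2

Two integers with product 40 and sum 13 are 5 and 8.

(p + 5)·(p + 8)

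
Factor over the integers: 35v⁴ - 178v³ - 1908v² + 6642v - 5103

By the rational root theorem, v = 9/7 is a root, so (7v - 9) is a factor; dividing leaves 5v³ - 19v² - 297v + 567.
Continuing, v = 9 is a root, so (v - 9) is a factor; dividing leaves 5v² + 26v - 63.
The remaining quadratic factors as (5v - 9)(v + 7).

(5v - 9)(7v - 9)(v + 7)(v - 9)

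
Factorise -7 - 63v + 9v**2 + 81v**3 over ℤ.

(9v + 1)(9v**2 - 7)

Group as (81v**3 - 63v) + (9v**2 - 7) = 9v(9v**2 - 7) + (9v**2 - 7).
Both groups share the factor (9v**2 - 7).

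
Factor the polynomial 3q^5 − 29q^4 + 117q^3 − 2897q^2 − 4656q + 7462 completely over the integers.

(3q + 7)(q − 1)(q − 13)(q^2 + 2q + 82)

Trying the rational-root candidates, q = 13 is a root, giving the factor (q − 13) and quotient 3q^4 + 10q^3 + 247q^2 + 314q − 574.
Next, q = 1 is a root, giving the factor (q − 1) and quotient 3q^3 + 13q^2 + 260q + 574.
Then q = −7/3 is a root, giving the factor (3q + 7) and quotient q^2 + 2q + 82.
The quadratic q^2 + 2q + 82 has discriminant −324 < 0 and is irreducible over ℤ.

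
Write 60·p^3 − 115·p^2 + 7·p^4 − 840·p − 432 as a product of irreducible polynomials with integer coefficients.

(7·p + 4)·(p + 3)·(p + 9)·(p − 4)

Testing divisors of the constant over divisors of the leading coefficient, p = −4/7 is a root, giving the factor (7·p + 4) and quotient p^3 + 8·p^2 − 21·p − 108.
Next, p = 4 is a root, so (p − 4) divides it; the quotient is p^2 + 12·p + 27.
The remaining quadratic factors as (p + 9)(p + 3).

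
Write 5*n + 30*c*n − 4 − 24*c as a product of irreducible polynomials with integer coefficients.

Group as (30*c*n − 24*c) + (5*n − 4) = 6*c*(5*n − 4) + (5*n − 4).
Both groups share the factor (5*n − 4).

(5*n − 4)*(6*c + 1)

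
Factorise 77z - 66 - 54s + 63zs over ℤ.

(7z - 6)(9s + 11)

Group as (63zs + 77z) + (-54s - 66) = 7z(9s + 11) - 6(9s + 11).
Both groups share the factor (9s + 11).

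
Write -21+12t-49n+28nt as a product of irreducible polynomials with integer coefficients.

Group as (28nt-49n) + (12t-21) = 7n(4t-7) + 3(4t-7).
Both groups share the factor (4t-7).

(4t-7)(7n+3)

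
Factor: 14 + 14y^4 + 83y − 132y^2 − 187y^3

Trying the rational-root candidates, y = −1 is a root, so (y + 1) is a factor; dividing leaves 14y^3 − 201y^2 + 69y + 14.
Continuing, y = −1/7 is a root, giving the factor (7y + 1) and quotient 2y^2 − 29y + 14.
The remaining quadratic factors as (y − 14)(2y − 1).

(2y − 1)(7y + 1)(y + 1)(y − 14)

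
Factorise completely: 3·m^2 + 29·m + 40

(3·m + 5)·(m + 8)

Need a pair with product 3·40 = 120 and sum 29: that's 5 and 24.
Split the middle term: 3·m^2 + 5·m + 24·m + 40 = m·(3·m + 5) + 8·(3·m + 5).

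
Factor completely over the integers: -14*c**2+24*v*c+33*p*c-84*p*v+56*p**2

(7*p-2*c)*(8*p-12*v+7*c)

Group: 7*p*(8*p-12*v+7*c) - 2*c*(8*p-12*v+7*c); both groups contain (8*p-12*v+7*c).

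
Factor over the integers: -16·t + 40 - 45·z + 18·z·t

(2·t - 5)·(9·z - 8)

Group as (18·z·t - 45·z) + (-16·t + 40) = 9·z·(2·t - 5) - 8·(2·t - 5).
Both groups share the factor (2·t - 5).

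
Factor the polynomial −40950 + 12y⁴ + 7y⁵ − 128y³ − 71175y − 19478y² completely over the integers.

(7y + 5)(y + 3)(y − 15)(y² + 13y + 182)

By the rational root theorem, y = 15 is a root, so (y − 15) is a factor; dividing leaves 7y⁴ + 117y³ + 1627y² + 4927y + 2730.
Next, y = −3 is a root, so (y + 3) divides it; the quotient is 7y³ + 96y² + 1339y + 910.
Next, y = −5/7 is a root, so (7y + 5) is a factor; dividing leaves y² + 13y + 182.
The quadratic y² + 13y + 182 has discriminant −559 < 0 and is irreducible over ℤ.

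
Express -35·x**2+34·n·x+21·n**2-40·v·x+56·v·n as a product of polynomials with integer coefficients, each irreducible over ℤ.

(8·v+3·n+7·x)·(7·n-5·x)

Group: 7·n·(8·v+3·n+7·x) - 5·x·(8·v+3·n+7·x); both groups contain (8·v+3·n+7·x).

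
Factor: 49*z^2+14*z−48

(7*z+8)*(7*z−6)

Need a pair with product 49·(−48) = −2352 and sum 14: that's 56 and −42.
Split the middle term: 49*z^2+56*z − 42*z−48 = 7*z*(7*z+8) − 6*(7*z+8).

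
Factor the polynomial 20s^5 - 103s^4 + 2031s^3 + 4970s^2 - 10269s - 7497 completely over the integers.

Among the possible rational roots, s = -3 is a root, so (s + 3) is a factor; dividing leaves 20s^4 - 163s^3 + 2520s^2 - 2590s - 2499.
Continuing, s = 7/4 is a root, giving the factor (4s - 7) and quotient 5s^3 - 32s^2 + 574s + 357.
Next, s = -3/5 is a root, giving the factor (5s + 3) and quotient s^2 - 7s + 119.
The quadratic s^2 - 7s + 119 has discriminant -427 < 0 and is irreducible over ℤ.

(4s - 7)(5s + 3)(s + 3)(s^2 - 7s + 119)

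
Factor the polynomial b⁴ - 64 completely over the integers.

Substitute u = b² to get a quadratic in u, then factor.
b² - 8 is irreducible over ℤ (8 is not a perfect square).
b² + 8 is irreducible over ℤ (always positive, so no real roots).

(b² + 8)(b² - 8)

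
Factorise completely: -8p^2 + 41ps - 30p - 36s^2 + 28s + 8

Group: -8p(p - 4s + 4) + (9s + 2)(p - 4s + 4); both groups contain (p - 4s + 4).

-(8p - 9s - 2)(p - 4s + 4)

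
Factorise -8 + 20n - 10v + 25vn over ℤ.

(5n - 2)(5v + 4)

Group as (25vn - 10v) + (20n - 8) = 5v(5n - 2) + 4(5n - 2).
Both groups share the factor (5n - 2).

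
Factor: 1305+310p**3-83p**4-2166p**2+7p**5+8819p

Trying the rational-root candidates, p = 5 is a root, giving the factor (p-5) and quotient 7p**4-48p**3+70p**2-1816p-261.
Then p = 9 is a root, so (p-9) is a factor; dividing leaves 7p**3+15p**2+205p+29.
Then p = -1/7 is a root, so (7p+1) divides it; the quotient is p**2+2p+29.
The quadratic p**2+2p+29 has discriminant -112 < 0 and is irreducible over ℤ.

(7p+1)(p-5)(p-9)(p**2+2p+29)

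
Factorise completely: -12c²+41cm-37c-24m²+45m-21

-(3c-8m+7)(4c-3m+3)

Group: -3c(4c-3m+3) + (8m-7)(4c-3m+3); both groups contain (4c-3m+3).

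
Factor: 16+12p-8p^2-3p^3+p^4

Testing divisors of the constant over divisors of the leading coefficient, p = 2 is a root, so (p-2) is a factor; dividing leaves p^3-p^2-10p-8.
Next, p = 4 is a root, so (p-4) is a factor; dividing leaves p^2+3p+2.
The remaining quadratic factors as (p+2)(p+1).

(p+1)(p+2)(p-2)(p-4)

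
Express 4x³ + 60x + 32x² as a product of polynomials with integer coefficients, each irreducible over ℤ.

4x(x + 3)(x + 5)

Pull out the common factor 4x, then factor the remaining trinomial.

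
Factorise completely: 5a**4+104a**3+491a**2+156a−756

By the rational root theorem, a = −14 is a root, so (a+14) is a factor; dividing leaves 5a**3+34a**2+15a−54.
Then a = 1 is a root, giving the factor (a−1) and quotient 5a**2+39a+54.
The remaining quadratic factors as (5a+9)(a+6).

(5a+9)(a+14)(a+6)(a−1)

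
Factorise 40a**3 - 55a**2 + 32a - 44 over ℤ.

(8a - 11)(5a**2 + 4)

Group as (40a**3 + 32a) + (-55a**2 - 44) = 8a(5a**2 + 4) - 11(5a**2 + 4).
Both groups share the factor (5a**2 + 4).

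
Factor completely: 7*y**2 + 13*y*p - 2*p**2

(7*y - p)*(y + 2*p)

Group: 7*y*(y + 2*p) - p*(y + 2*p); both groups contain (y + 2*p).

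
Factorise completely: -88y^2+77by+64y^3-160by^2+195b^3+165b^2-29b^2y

Group: 13b(15b^2+7by-8y^2) + (-8y+11)(15b^2+7by-8y^2); both groups contain (15b^2+7by-8y^2), so (13b-8y+11) is a factor with cofactor 15b^2+7by-8y^2.
The cofactor groups again: 15b^2+7by-8y^2 = b(15b-8y) + y(15b-8y); both groups contain (15b-8y), giving (b+y)(15b-8y).

(13b-8y+11)(15b-8y)(b+y)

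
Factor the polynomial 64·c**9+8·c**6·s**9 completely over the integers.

Factor out 8·c**6 first: what remains is 8·c**3+s**9.
Recognize a sum of cubes with the parts 2·c and s**3.

8·c**6·(2·c+s**3)·(4·c**2-2·c·s**3+s**6)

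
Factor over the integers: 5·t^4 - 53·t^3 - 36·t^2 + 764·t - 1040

Among the possible rational roots, t = 10 is a root, so (t - 10) divides it; the quotient is 5·t^3 - 3·t^2 - 66·t + 104.
Next, t = 13/5 is a root, giving the factor (5·t - 13) and quotient t^2 + 2·t - 8.
The remaining quadratic factors as (t + 4)(t - 2).

(5·t - 13)·(t + 4)·(t - 10)·(t - 2)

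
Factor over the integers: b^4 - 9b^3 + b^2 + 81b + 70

By the rational root theorem, b = -2 is a root, so (b + 2) is a factor; dividing leaves b^3 - 11b^2 + 23b + 35.
Continuing, b = 5 is a root, so (b - 5) is a factor; dividing leaves b^2 - 6b - 7.
The remaining quadratic factors as (b + 1)(b - 7).

(b + 1)(b + 2)(b - 5)(b - 7)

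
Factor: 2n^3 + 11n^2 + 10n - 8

(2n - 1)(n + 2)(n + 4)

Trying the rational-root candidates, n = -2 is a root, so (n + 2) divides it; the quotient is 2n^2 + 7n - 4.
The remaining quadratic factors as (2n - 1)(n + 4).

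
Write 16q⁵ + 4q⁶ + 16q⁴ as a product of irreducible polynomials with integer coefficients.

4q⁴(q + 2)²

Pull out the common factor 4q⁴, leaving q² + 4q + 4.
Recognize a perfect-square trinomial with the parts q and 2.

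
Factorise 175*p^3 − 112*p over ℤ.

7*p*(5*p + 4)*(5*p − 4)

Factor out 7*p, leaving 25*p^2 − 16, which is a difference of two squares.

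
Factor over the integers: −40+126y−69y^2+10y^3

By the rational root theorem, y = 2/5 is a root, so (5y−2) divides it; the quotient is 2y^2−13y+20.
The remaining quadratic factors as (2y−5)(y−4).

(2y−5)(5y−2)(y−4)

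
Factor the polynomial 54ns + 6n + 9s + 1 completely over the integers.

(6n + 1)(9s + 1)

Group as (54ns + 6n) + (9s + 1) = 6n(9s + 1) + (9s + 1).
Both groups share the factor (9s + 1).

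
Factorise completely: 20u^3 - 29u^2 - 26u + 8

(4u - 1)(5u + 4)(u - 2)

By the rational root theorem, u = 1/4 is a root, giving the factor (4u - 1) and quotient 5u^2 - 6u - 8.
The remaining quadratic factors as (u - 2)(5u + 4).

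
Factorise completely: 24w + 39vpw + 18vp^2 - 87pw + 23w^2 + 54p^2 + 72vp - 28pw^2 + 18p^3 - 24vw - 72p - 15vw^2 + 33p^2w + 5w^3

(2p + 5w + 8)(3v + 3p - w - 3)(3p - w)

Group: 2p(9vp - 3vw + 9p^2 - 6pw - 9p + w^2 + 3w) + (5w + 8)(9vp - 3vw + 9p^2 - 6pw - 9p + w^2 + 3w); both groups contain (9vp - 3vw + 9p^2 - 6pw - 9p + w^2 + 3w), so (2p + 5w + 8) is a factor with cofactor 9vp - 3vw + 9p^2 - 6pw - 9p + w^2 + 3w.
The cofactor groups again: 9vp - 3vw + 9p^2 - 6pw - 9p + w^2 + 3w = 3p(3v + 3p - w - 3) - w(3v + 3p - w - 3); both groups contain (3v + 3p - w - 3), giving (3p - w)(3v + 3p - w - 3).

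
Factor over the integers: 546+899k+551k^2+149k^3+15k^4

Testing divisors of the constant over divisors of the leading coefficient, k = -2 is a root, so (k+2) is a factor; dividing leaves 15k^3+119k^2+313k+273.
Next, k = -13/5 is a root, so (5k+13) is a factor; dividing leaves 3k^2+16k+21.
The remaining quadratic factors as (k+3)(3k+7).

(3k+7)(5k+13)(k+2)(k+3)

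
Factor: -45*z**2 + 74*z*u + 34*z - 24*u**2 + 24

-(9*z - 4*u + 4)*(5*z - 6*u - 6)

Group: -9*z*(5*z - 6*u - 6) + (4*u - 4)*(5*z - 6*u - 6); both groups contain (5*z - 6*u - 6).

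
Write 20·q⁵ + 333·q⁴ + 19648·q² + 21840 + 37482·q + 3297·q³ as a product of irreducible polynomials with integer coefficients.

Among the possible rational roots, q = -8 is a root, giving the factor (q + 8) and quotient 20·q⁴ + 173·q³ + 1913·q² + 4344·q + 2730.
Then q = -7/5 is a root, so (5·q + 7) is a factor; dividing leaves 4·q³ + 29·q² + 342·q + 390.
Then q = -5/4 is a root, giving the factor (4·q + 5) and quotient q² + 6·q + 78.
The quadratic q² + 6·q + 78 has discriminant -276 < 0 and is irreducible over ℤ.

(4·q + 5)·(5·q + 7)·(q + 8)·(q² + 6·q + 78)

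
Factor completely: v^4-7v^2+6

Substitute u = v^2 to get a quadratic in u, then factor.
v^2-6 is irreducible over ℤ (6 is not a perfect square).
v^2-1 is a difference of squares.

(v+1)(v-1)(v^2-6)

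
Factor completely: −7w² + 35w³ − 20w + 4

(5w − 1)(7w² − 4)

Group as (35w³ − 20w) + (−7w² + 4) = 5w(7w² − 4) − (7w² − 4).
Both groups share the factor (7w² − 4).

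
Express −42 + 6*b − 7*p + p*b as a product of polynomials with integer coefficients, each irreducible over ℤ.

(b − 7)*(p + 6)

Group as (p*b − 7*p) + (6*b − 42) = p*(b − 7) + 6*(b − 7).
Both groups share the factor (b − 7).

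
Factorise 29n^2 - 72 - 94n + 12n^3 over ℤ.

By the rational root theorem, n = -2/3 is a root, giving the factor (3n + 2) and quotient 4n^2 + 7n - 36.
The remaining quadratic factors as (n + 4)(4n - 9).

(3n + 2)(4n - 9)(n + 4)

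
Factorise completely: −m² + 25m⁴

m²(5m + 1)(5m − 1)

Pull out the common factor m², leaving 25m² − 1.
Recognize a difference of squares with the parts 5m and 1.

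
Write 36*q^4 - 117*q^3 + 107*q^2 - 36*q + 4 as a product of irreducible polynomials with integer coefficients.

Testing divisors of the constant over divisors of the leading coefficient, q = 1/4 is a root, so (4*q - 1) is a factor; dividing leaves 9*q^3 - 27*q^2 + 20*q - 4.
Next, q = 2 is a root, so (q - 2) is a factor; dividing leaves 9*q^2 - 9*q + 2.
The remaining quadratic factors as (3*q - 1)(3*q - 2).

(3*q - 1)*(3*q - 2)*(4*q - 1)*(q - 2)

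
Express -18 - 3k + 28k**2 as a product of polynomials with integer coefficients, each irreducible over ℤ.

(4k + 3)(7k - 6)

Need a pair with product 28·(-18) = -504 and sum -3: that's 21 and -24.
Split the middle term: 28k**2 + 21k - 24k - 18 = 7k(4k + 3) - 6(4k + 3).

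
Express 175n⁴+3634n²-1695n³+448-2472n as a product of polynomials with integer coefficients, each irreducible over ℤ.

(5n-4)(5n-8)(7n-2)(n-7)

By the rational root theorem, n = 4/5 is a root, giving the factor (5n-4) and quotient 35n³-311n²+478n-112.
Then n = 8/5 is a root, giving the factor (5n-8) and quotient 7n²-51n+14.
The remaining quadratic factors as (n-7)(7n-2).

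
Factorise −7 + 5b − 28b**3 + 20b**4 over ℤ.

(5b − 7)(4b**3 + 1)

Group as (20b**4 + 5b) + (−28b**3 − 7) = 5b(4b**3 + 1) − 7(4b**3 + 1).
Both groups share the factor (4b**3 + 1).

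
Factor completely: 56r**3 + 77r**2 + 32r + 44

Group as (56r**3 + 32r) + (77r**2 + 44) = 8r(7r**2 + 4) + 11(7r**2 + 4).
Both groups share the factor (7r**2 + 4).

(8r + 11)(7r**2 + 4)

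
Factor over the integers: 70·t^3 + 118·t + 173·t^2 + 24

Among the possible rational roots, t = −2/5 is a root, so (5·t + 2) divides it; the quotient is 14·t^2 + 29·t + 12.
The remaining quadratic factors as (7·t + 4)(2·t + 3).

(2·t + 3)·(5·t + 2)·(7·t + 4)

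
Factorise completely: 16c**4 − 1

Write as (4c**2)² − (1)², then factor 4c**2 − 1 once more.

(2c + 1)(2c − 1)(4c**2 + 1)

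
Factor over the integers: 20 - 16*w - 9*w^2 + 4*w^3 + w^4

(w + 2)*(w + 5)*(w - 1)*(w - 2)

Trying the rational-root candidates, w = 2 is a root, so (w - 2) divides it; the quotient is w^3 + 6*w^2 + 3*w - 10.
Continuing, w = -5 is a root, giving the factor (w + 5) and quotient w^2 + w - 2.
The remaining quadratic factors as (w - 1)(w + 2).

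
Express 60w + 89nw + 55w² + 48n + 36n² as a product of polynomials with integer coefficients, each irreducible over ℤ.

(4n + 5w)(9n + 11w + 12)

Group: 9n(4n + 5w) + (11w + 12)(4n + 5w); both groups contain (4n + 5w).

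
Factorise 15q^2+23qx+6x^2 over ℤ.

(3q+x)(5q+6x)

Group: 3q(5q+6x) + x(5q+6x); both groups contain (5q+6x).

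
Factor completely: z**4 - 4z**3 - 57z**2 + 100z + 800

By the rational root theorem, z = -4 is a root, so (z + 4) divides it; the quotient is z**3 - 8z**2 - 25z + 200.
Then z = -5 is a root, so (z + 5) is a factor; dividing leaves z**2 - 13z + 40.
The remaining quadratic factors as (z - 8)(z - 5).

(z + 4)(z + 5)(z - 5)(z - 8)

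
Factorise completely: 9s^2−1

(3s+1)(3s−1)

Need a pair with product 9·(−1) = −9 and sum 0: that's −3 and 3.
Split the middle term: 9s^2−3s + 3s−1 = 3s(3s−1) + (3s−1).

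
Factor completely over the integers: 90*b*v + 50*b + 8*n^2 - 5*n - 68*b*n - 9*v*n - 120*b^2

Group: -10*b*(12*b - 9*v + 8*n - 5) + n*(12*b - 9*v + 8*n - 5); both groups contain (12*b - 9*v + 8*n - 5).

-(10*b - n)*(12*b - 9*v + 8*n - 5)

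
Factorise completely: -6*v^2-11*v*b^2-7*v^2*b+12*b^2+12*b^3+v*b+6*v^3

Group: 3*v*(2*v^2-5*v*b-2*v+3*b^2+3*b) + 4*b*(2*v^2-5*v*b-2*v+3*b^2+3*b); both groups contain (2*v^2-5*v*b-2*v+3*b^2+3*b), so (3*v+4*b) is a factor with cofactor 2*v^2-5*v*b-2*v+3*b^2+3*b.
The cofactor groups again: 2*v^2-5*v*b-2*v+3*b^2+3*b = 2*v*(v-b-1) - 3*b*(v-b-1); both groups contain (v-b-1), giving (2*v-3*b)*(v-b-1).

(2*v-3*b)*(v-b-1)*(3*v+4*b)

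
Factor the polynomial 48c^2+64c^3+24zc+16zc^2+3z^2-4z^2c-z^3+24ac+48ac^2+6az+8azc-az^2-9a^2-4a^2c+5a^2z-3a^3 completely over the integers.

Group: a(-3a^2+2az-16ac-9a+z^2-3z-16c^2-12c) + (-z-4c)(-3a^2+2az-16ac-9a+z^2-3z-16c^2-12c); both groups contain (-3a^2+2az-16ac-9a+z^2-3z-16c^2-12c), so (a-z-4c) is a factor with cofactor -3a^2+2az-16ac-9a+z^2-3z-16c^2-12c.
The cofactor groups again: -3a^2+2az-16ac-9a+z^2-3z-16c^2-12c = -a(3a+z+4c) + (z-4c-3)(3a+z+4c); both groups contain (3a+z+4c), giving -(a-z+4c+3)(3a+z+4c).

-(3a+z+4c)(a-z+4c+3)(a-z-4c)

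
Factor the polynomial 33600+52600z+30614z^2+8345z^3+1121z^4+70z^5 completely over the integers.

By the rational root theorem, z = −12/7 is a root, so (7z+12) is a factor; dividing leaves 10z^4+143z^3+947z^2+2750z+2800.
Continuing, z = −5/2 is a root, giving the factor (2z+5) and quotient 5z^3+59z^2+326z+560.
Then z = −14/5 is a root, so (5z+14) is a factor; dividing leaves z^2+9z+40.
The quadratic z^2+9z+40 has discriminant −79 < 0 and is irreducible over ℤ.

(2z+5)(5z+14)(7z+12)(z^2+9z+40)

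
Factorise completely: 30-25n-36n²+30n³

(5n-6)(6n²-5)

Group as (30n³-25n) + (-36n²+30) = 5n(6n²-5) - 6(6n²-5).
Both groups share the factor (6n²-5).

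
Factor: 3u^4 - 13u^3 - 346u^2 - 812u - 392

(3u + 2)(u + 2)(u + 7)(u - 14)

Testing divisors of the constant over divisors of the leading coefficient, u = -7 is a root, giving the factor (u + 7) and quotient 3u^3 - 34u^2 - 108u - 56.
Then u = -2 is a root, so (u + 2) is a factor; dividing leaves 3u^2 - 40u - 28.
The remaining quadratic factors as (u - 14)(3u + 2).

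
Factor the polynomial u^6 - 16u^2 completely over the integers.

u^2(u + 2)(u - 2)(u^2 + 4)

Every term has a factor of u^2; factoring it out leaves u^4 - 16.
Recognize a difference of squares with the parts u^2 and 4.
u^2 - 4 is again a difference of squares: (u - 2)(u + 2).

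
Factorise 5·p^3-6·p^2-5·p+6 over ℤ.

Testing divisors of the constant over divisors of the leading coefficient, p = -1 is a root, so (p+1) is a factor; dividing leaves 5·p^2-11·p+6.
The remaining quadratic factors as (5·p-6)(p-1).

(5·p-6)·(p+1)·(p-1)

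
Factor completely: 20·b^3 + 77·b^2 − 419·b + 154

(4·b − 11)·(5·b − 2)·(b + 7)

Testing divisors of the constant over divisors of the leading coefficient, b = 11/4 is a root, so (4·b − 11) divides it; the quotient is 5·b^2 + 33·b − 14.
The remaining quadratic factors as (b + 7)(5·b − 2).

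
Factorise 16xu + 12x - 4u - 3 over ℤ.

Group as (16xu + 12x) + (-4u - 3) = 4x(4u + 3) - (4u + 3).
Both groups share the factor (4u + 3).

(4u + 3)(4x - 1)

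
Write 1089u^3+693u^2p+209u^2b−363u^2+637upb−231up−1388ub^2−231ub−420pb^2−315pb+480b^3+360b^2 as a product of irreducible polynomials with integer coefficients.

Group: 11u(99u^2+91ub−33u−60b^2−45b) + (7p−8b)(99u^2+91ub−33u−60b^2−45b); both groups contain (99u^2+91ub−33u−60b^2−45b), so (11u+7p−8b) is a factor with cofactor 99u^2+91ub−33u−60b^2−45b.
The cofactor groups again: 99u^2+91ub−33u−60b^2−45b = 9u(11u+15b) + (−4b−3)(11u+15b); both groups contain (11u+15b), giving (9u−4b−3)(11u+15b).

(9u−4b−3)(11u+7p−8b)(11u+15b)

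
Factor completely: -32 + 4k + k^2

(k + 8)(k - 4)

Two integers with product -32 and sum 4 are -4 and 8.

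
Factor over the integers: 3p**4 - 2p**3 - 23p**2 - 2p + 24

By the rational root theorem, p = 3 is a root, giving the factor (p - 3) and quotient 3p**3 + 7p**2 - 2p - 8.
Then p = 1 is a root, giving the factor (p - 1) and quotient 3p**2 + 10p + 8.
The remaining quadratic factors as (p + 2)(3p + 4).

(3p + 4)(p + 2)(p - 1)(p - 3)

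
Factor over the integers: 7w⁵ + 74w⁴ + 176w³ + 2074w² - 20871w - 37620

(7w + 11)(w + 12)(w - 5)(w² + 2w + 57)

Testing divisors of the constant over divisors of the leading coefficient, w = -12 is a root, giving the factor (w + 12) and quotient 7w⁴ - 10w³ + 296w² - 1478w - 3135.
Continuing, w = -11/7 is a root, so (7w + 11) is a factor; dividing leaves w³ - 3w² + 47w - 285.
Continuing, w = 5 is a root, giving the factor (w - 5) and quotient w² + 2w + 57.
The quadratic w² + 2w + 57 has discriminant -224 < 0 and is irreducible over ℤ.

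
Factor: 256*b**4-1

Difference of squares twice: with A = 4*b and B = 1, A⁴ − B⁴ = (A² − B²)(A² + B²), and A² − B² factors again.

(4*b+1)*(4*b-1)*(16*b**2+1)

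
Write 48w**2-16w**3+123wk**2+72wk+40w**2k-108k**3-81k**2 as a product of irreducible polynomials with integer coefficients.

Group: 4w(-4w**2+7wk+12w+36k**2+27k) - 3k(-4w**2+7wk+12w+36k**2+27k); both groups contain (-4w**2+7wk+12w+36k**2+27k), so (4w-3k) is a factor with cofactor -4w**2+7wk+12w+36k**2+27k.
The cofactor groups again: -4w**2+7wk+12w+36k**2+27k = -4w(w-4k-3) - 9k(w-4k-3); both groups contain (w-4k-3), giving -(4w+9k)(w-4k-3).

-(4w-3k)(w-4k-3)(4w+9k)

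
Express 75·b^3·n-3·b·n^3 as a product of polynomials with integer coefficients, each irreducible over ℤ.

Factor out 3·b·n, leaving 25·b^2-n^2, which is a difference of two squares.

3·b·n·(5·b+n)·(5·b-n)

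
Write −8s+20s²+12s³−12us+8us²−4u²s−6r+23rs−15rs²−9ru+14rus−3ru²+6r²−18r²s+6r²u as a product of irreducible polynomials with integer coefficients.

Group: u(6r²−3ru+5rs−6r−4us−4s²−8s) + (−3s+1)(6r²−3ru+5rs−6r−4us−4s²−8s); both groups contain (6r²−3ru+5rs−6r−4us−4s²−8s), so (u−3s+1) is a factor with cofactor 6r²−3ru+5rs−6r−4us−4s²−8s.
The cofactor groups again: 6r²−3ru+5rs−6r−4us−4s²−8s = 2r(3r+4s) + (−u−s−2)(3r+4s); both groups contain (3r+4s), giving (2r−u−s−2)(3r+4s).

(u−3s+1)(2r−u−s−2)(3r+4s)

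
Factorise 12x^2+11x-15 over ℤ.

Need a pair with product 12·(-15) = -180 and sum 11: that's -9 and 20.
Split the middle term: 12x^2-9x + 20x-15 = 3x(4x-3) + 5(4x-3).

(3x+5)(4x-3)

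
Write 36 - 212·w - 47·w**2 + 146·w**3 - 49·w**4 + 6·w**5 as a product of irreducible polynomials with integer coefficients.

(6·w - 1)·(w + 1)·(w - 2)·(w**2 - 7·w + 18)

Testing divisors of the constant over divisors of the leading coefficient, w = 1/6 is a root, so (6·w - 1) divides it; the quotient is w**4 - 8·w**3 + 23·w**2 - 4·w - 36.
Next, w = -1 is a root, so (w + 1) is a factor; dividing leaves w**3 - 9·w**2 + 32·w - 36.
Continuing, w = 2 is a root, so (w - 2) divides it; the quotient is w**2 - 7·w + 18.
The quadratic w**2 - 7·w + 18 has discriminant -23 < 0 and is irreducible over ℤ.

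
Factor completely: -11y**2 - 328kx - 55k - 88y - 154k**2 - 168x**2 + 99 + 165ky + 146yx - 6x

-(11k - 11y + 14x + 11)(14k - y + 12x - 9)

Group: -11k(14k - y + 12x - 9) + (11y - 14x - 11)(14k - y + 12x - 9); both groups contain (14k - y + 12x - 9).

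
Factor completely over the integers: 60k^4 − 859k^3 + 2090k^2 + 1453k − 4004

(3k + 4)(4k − 13)(5k − 7)(k − 11)

By the rational root theorem, k = 7/5 is a root, so (5k − 7) is a factor; dividing leaves 12k^3 − 155k^2 + 201k + 572.
Then k = −4/3 is a root, giving the factor (3k + 4) and quotient 4k^2 − 57k + 143.
The remaining quadratic factors as (k − 11)(4k − 13).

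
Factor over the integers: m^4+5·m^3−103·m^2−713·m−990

Trying the rational-root candidates, m = −5 is a root, giving the factor (m+5) and quotient m^3−103·m−198.
Next, m = −9 is a root, so (m+9) divides it; the quotient is m^2−9·m−22.
The remaining quadratic factors as (m−11)(m+2).

(m+2)·(m+5)·(m+9)·(m−11)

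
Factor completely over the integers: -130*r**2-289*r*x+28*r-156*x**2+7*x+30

Group: -13*r*(10*r+13*x-6) + (-12*x-5)*(10*r+13*x-6); both groups contain (10*r+13*x-6).

-(10*r+13*x-6)*(13*r+12*x+5)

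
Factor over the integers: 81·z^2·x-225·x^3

9·x·(3·z-5·x)·(3·z+5·x)

Factor out 9·x, leaving 9·z^2-25·x^2, which is a difference of two squares.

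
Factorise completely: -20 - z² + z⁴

(z² + 4)(z² - 5)

Substitute u = z² to get a quadratic in u, then factor.
z² + 4 is irreducible over ℤ (sum of squares).
z² - 5 is irreducible over ℤ (5 is not a perfect square).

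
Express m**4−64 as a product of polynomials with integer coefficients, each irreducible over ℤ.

Substitute u = m**2 to get a quadratic in u, then factor.
m**2−8 is irreducible over ℤ (8 is not a perfect square).
m**2+8 is irreducible over ℤ (always positive, so no real roots).

(m**2+8)(m**2−8)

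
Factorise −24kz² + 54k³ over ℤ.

Factor out 6k, leaving 9k² − 4z², which is a difference of two squares.

6k(3k + 2z)(3k − 2z)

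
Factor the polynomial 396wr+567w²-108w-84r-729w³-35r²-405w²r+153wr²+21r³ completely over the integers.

-(9w-3r-4)(9w+7r)(9w+r-3)

Group: 9w(-81w²-36wr+36w+21r²+28r) + (r-3)(-81w²-36wr+36w+21r²+28r); both groups contain (-81w²-36wr+36w+21r²+28r), so (9w+r-3) is a factor with cofactor -81w²-36wr+36w+21r²+28r.
The cofactor groups again: -81w²-36wr+36w+21r²+28r = -9w(9w+7r) + (3r+4)(9w+7r); both groups contain (9w+7r), giving -(9w-3r-4)(9w+7r).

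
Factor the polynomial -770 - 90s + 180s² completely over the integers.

Pull out the common factor 10, then factor the remaining trinomial.

10(3s - 7)(6s + 11)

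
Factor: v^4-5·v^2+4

(v+1)·(v+2)·(v-1)·(v-2)

Substitute u = v^2 to get a quadratic in u, then factor.
v^2-4 is a difference of squares.
v^2-1 is a difference of squares.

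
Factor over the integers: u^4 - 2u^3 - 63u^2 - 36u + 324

Testing divisors of the constant over divisors of the leading coefficient, u = -6 is a root, so (u + 6) divides it; the quotient is u^3 - 8u^2 - 15u + 54.
Then u = 2 is a root, giving the factor (u - 2) and quotient u^2 - 6u - 27.
The remaining quadratic factors as (u + 3)(u - 9).

(u + 3)(u + 6)(u - 2)(u - 9)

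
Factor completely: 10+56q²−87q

Need a pair with product 56·10 = 560 and sum −87: that's −80 and −7.
Split the middle term: 56q²−80q − 7q+10 = 8q(7q−10) − (7q−10).

(7q−10)(8q−1)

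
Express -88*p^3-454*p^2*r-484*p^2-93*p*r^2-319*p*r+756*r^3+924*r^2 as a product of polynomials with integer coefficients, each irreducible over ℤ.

-(11*p-12*r)*(2*p+9*r+11)*(4*p+7*r)

Group: 11*p*(-8*p^2-50*p*r-44*p-63*r^2-77*r) - 12*r*(-8*p^2-50*p*r-44*p-63*r^2-77*r); both groups contain (-8*p^2-50*p*r-44*p-63*r^2-77*r), so (11*p-12*r) is a factor with cofactor -8*p^2-50*p*r-44*p-63*r^2-77*r.
The cofactor groups again: -8*p^2-50*p*r-44*p-63*r^2-77*r = -2*p*(4*p+7*r) + (-9*r-11)*(4*p+7*r); both groups contain (4*p+7*r), giving -(2*p+9*r+11)*(4*p+7*r).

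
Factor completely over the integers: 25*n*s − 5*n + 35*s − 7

(5*n + 7)*(5*s − 1)

Group as (25*n*s − 5*n) + (35*s − 7) = 5*n*(5*s − 1) + 7*(5*s − 1).
Both groups share the factor (5*s − 1).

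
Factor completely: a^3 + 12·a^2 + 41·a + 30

Trying the rational-root candidates, a = -5 is a root, giving the factor (a + 5) and quotient a^2 + 7·a + 6.
The remaining quadratic factors as (a + 6)(a + 1).

(a + 1)·(a + 5)·(a + 6)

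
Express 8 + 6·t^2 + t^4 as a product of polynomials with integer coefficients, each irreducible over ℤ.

(t^2 + 2)·(t^2 + 4)

Substitute u = t^2 to get a quadratic in u, then factor.
t^2 + 2 is irreducible over ℤ (always positive, so no real roots).
t^2 + 4 is irreducible over ℤ (sum of squares).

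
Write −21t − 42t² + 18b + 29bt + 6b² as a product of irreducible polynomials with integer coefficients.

Group: b(6b − 7t) + (6t + 3)(6b − 7t); both groups contain (6b − 7t).

(6b − 7t)(b + 6t + 3)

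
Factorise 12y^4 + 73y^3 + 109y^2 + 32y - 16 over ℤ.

Among the possible rational roots, y = -1 is a root, giving the factor (y + 1) and quotient 12y^3 + 61y^2 + 48y - 16.
Then y = -4 is a root, so (y + 4) divides it; the quotient is 12y^2 + 13y - 4.
The remaining quadratic factors as (4y - 1)(3y + 4).

(3y + 4)(4y - 1)(y + 1)(y + 4)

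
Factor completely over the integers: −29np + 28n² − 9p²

(4n + p)(7n − 9p)

Group: 4n(7n − 9p) + p(7n − 9p); both groups contain (7n − 9p).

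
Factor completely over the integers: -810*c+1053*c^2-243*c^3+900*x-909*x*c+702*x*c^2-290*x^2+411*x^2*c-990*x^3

-(9*x-3*c+10)*(10*x-9*c)*(11*x+9*c-9)

Group: 9*x*(-110*x^2+9*x*c+90*x+81*c^2-81*c) + (-3*c+10)*(-110*x^2+9*x*c+90*x+81*c^2-81*c); both groups contain (-110*x^2+9*x*c+90*x+81*c^2-81*c), so (9*x-3*c+10) is a factor with cofactor -110*x^2+9*x*c+90*x+81*c^2-81*c.
The cofactor groups again: -110*x^2+9*x*c+90*x+81*c^2-81*c = -10*x*(11*x+9*c-9) + 9*c*(11*x+9*c-9); both groups contain (11*x+9*c-9), giving -(10*x-9*c)*(11*x+9*c-9).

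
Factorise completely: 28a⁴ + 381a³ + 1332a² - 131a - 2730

By the rational root theorem, a = 5/4 is a root, so (4a - 5) is a factor; dividing leaves 7a³ + 104a² + 463a + 546.
Next, a = -13/7 is a root, giving the factor (7a + 13) and quotient a² + 13a + 42.
The remaining quadratic factors as (a + 7)(a + 6).

(4a - 5)(7a + 13)(a + 6)(a + 7)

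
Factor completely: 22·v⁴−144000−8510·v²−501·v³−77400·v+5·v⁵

Among the possible rational roots, v = −10 is a root, so (v+10) is a factor; dividing leaves 5·v⁴−28·v³−221·v²−6300·v−14400.
Continuing, v = −12/5 is a root, so (5·v+12) is a factor; dividing leaves v³−8·v²−25·v−1200.
Next, v = 15 is a root, so (v−15) is a factor; dividing leaves v²+7·v+80.
The quadratic v²+7·v+80 has discriminant −271 < 0 and is irreducible over ℤ.

(5·v+12)·(v+10)·(v−15)·(v²+7·v+80)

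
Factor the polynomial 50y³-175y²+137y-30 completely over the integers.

(2y-5)(5y-2)(5y-3)

Trying the rational-root candidates, y = 5/2 is a root, giving the factor (2y-5) and quotient 25y²-25y+6.
The remaining quadratic factors as (5y-3)(5y-2).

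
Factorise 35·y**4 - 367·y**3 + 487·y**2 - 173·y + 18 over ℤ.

(5·y - 1)·(7·y - 2)·(y - 1)·(y - 9)

Trying the rational-root candidates, y = 1 is a root, so (y - 1) is a factor; dividing leaves 35·y**3 - 332·y**2 + 155·y - 18.
Then y = 9 is a root, so (y - 9) is a factor; dividing leaves 35·y**2 - 17·y + 2.
The remaining quadratic factors as (7·y - 2)(5·y - 1).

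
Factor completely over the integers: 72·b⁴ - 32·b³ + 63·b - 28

(9·b - 4)·(8·b³ + 7)

Group as (72·b⁴ + 63·b) + (-32·b³ - 28) = 9·b·(8·b³ + 7) - 4·(8·b³ + 7).
Both groups share the factor (8·b³ + 7).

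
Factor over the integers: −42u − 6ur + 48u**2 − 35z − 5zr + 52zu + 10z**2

Group: 2z(5z + 6u) + (8u − r − 7)(5z + 6u); both groups contain (5z + 6u).

(2z + 8u − r − 7)(5z + 6u)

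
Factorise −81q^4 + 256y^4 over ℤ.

Write as (16y^2)² − (9q^2)², then factor 16y^2 − 9q^2 once more.

(4y − 3q)(4y + 3q)(16y^2 + 9q^2)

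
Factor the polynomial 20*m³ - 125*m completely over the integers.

5*m*(2*m + 5)*(2*m - 5)

Factor out 5*m, leaving 4*m² - 25, which is a difference of two squares.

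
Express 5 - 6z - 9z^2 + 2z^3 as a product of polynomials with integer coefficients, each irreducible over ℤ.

By the rational root theorem, z = 5 is a root, so (z - 5) divides it; the quotient is 2z^2 + z - 1.
The remaining quadratic factors as (2z - 1)(z + 1).

(2z - 1)(z + 1)(z - 5)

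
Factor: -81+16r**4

(2r+3)(2r-3)(4r**2+9)

Write as (4r**2)² − (9)², then factor 4r**2-9 once more.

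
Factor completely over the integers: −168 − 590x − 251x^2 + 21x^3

(3x + 1)(7x + 12)(x − 14)

Among the possible rational roots, x = 14 is a root, giving the factor (x − 14) and quotient 21x^2 + 43x + 12.
The remaining quadratic factors as (7x + 12)(3x + 1).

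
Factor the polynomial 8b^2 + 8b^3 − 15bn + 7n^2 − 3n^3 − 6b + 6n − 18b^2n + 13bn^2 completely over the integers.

Group: b(8b^2 − 10bn + 8b + 3n^2 − 7n − 6) − n(8b^2 − 10bn + 8b + 3n^2 − 7n − 6); both groups contain (8b^2 − 10bn + 8b + 3n^2 − 7n − 6), so (b − n) is a factor with cofactor 8b^2 − 10bn + 8b + 3n^2 − 7n − 6.
The cofactor groups again: 8b^2 − 10bn + 8b + 3n^2 − 7n − 6 = 4b(2b − n + 3) + (−3n − 2)(2b − n + 3); both groups contain (2b − n + 3), giving (4b − 3n − 2)(2b − n + 3).

(2b − n + 3)(4b − 3n − 2)(b − n)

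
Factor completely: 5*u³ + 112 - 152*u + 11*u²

(5*u - 4)*(u + 7)*(u - 4)

Testing divisors of the constant over divisors of the leading coefficient, u = 4/5 is a root, giving the factor (5*u - 4) and quotient u² + 3*u - 28.
The remaining quadratic factors as (u + 7)(u - 4).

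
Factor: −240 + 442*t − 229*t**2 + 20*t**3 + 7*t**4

(7*t − 15)*(t + 8)*(t − 1)*(t − 2)

By the rational root theorem, t = −8 is a root, so (t + 8) is a factor; dividing leaves 7*t**3 − 36*t**2 + 59*t − 30.
Continuing, t = 2 is a root, so (t − 2) is a factor; dividing leaves 7*t**2 − 22*t + 15.
The remaining quadratic factors as (7*t − 15)(t − 1).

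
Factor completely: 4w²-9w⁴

Pull out the common factor w², leaving -9w²+4.
Recognize a difference of squares with the parts 2 and 3w.

-w²(3w+2)(3w-2)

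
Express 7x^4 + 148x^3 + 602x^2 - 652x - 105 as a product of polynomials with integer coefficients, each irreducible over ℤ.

(7x + 1)(x + 15)(x + 7)(x - 1)

Testing divisors of the constant over divisors of the leading coefficient, x = -7 is a root, so (x + 7) is a factor; dividing leaves 7x^3 + 99x^2 - 91x - 15.
Continuing, x = 1 is a root, so (x - 1) divides it; the quotient is 7x^2 + 106x + 15.
The remaining quadratic factors as (7x + 1)(x + 15).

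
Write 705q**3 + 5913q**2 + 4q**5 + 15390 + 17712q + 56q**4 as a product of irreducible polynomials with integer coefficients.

By the rational root theorem, q = -3 is a root, giving the factor (q + 3) and quotient 4q**4 + 44q**3 + 573q**2 + 4194q + 5130.
Continuing, q = -3/2 is a root, so (2q + 3) divides it; the quotient is 2q**3 + 19q**2 + 258q + 1710.
Continuing, q = -15/2 is a root, so (2q + 15) divides it; the quotient is q**2 + 2q + 114.
The quadratic q**2 + 2q + 114 has discriminant -452 < 0 and is irreducible over ℤ.

(2q + 15)(2q + 3)(q + 3)(q**2 + 2q + 114)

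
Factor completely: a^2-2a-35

(a+5)(a-7)

Two integers with product -35 and sum -2 are 5 and -7.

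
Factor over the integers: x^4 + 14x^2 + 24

(x^2 + 12)(x^2 + 2)

Substitute u = x^2 to get a quadratic in u, then factor.
x^2 + 2 is irreducible over ℤ (always positive, so no real roots).
x^2 + 12 is irreducible over ℤ (always positive, so no real roots).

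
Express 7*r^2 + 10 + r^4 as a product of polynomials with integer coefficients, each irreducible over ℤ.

Substitute u = r^2 to get a quadratic in u, then factor.
r^2 + 5 is irreducible over ℤ (always positive, so no real roots).
r^2 + 2 is irreducible over ℤ (always positive, so no real roots).

(r^2 + 2)*(r^2 + 5)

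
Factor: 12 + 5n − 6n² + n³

(n + 1)(n − 3)(n − 4)

Trying the rational-root candidates, n = 4 is a root, so (n − 4) is a factor; dividing leaves n² − 2n − 3.
The remaining quadratic factors as (n − 3)(n + 1).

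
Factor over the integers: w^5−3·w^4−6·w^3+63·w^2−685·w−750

Among the possible rational roots, w = −1 is a root, so (w+1) is a factor; dividing leaves w^4−4·w^3−2·w^2+65·w−750.
Next, w = 6 is a root, so (w−6) is a factor; dividing leaves w^3+2·w^2+10·w+125.
Next, w = −5 is a root, so (w+5) divides it; the quotient is w^2−3·w+25.
The quadratic w^2−3·w+25 has discriminant −91 < 0 and is irreducible over ℤ.

(w+1)·(w+5)·(w−6)·(w^2−3·w+25)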